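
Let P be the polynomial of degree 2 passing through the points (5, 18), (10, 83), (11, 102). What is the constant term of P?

3

Write P(s) = as^2 + bs + c. Substituting each data point gives a linear system:
  25a + 5b + c = 18
  100a + 10b + c = 83
  121a + 11b + c = 102
Solving the system yields a = 1, b = -2, c = 3.
So P(s) = s^2 - 2s + 3.
The constant term is 3.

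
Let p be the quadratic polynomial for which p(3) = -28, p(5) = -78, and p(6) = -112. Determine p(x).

p(x) = -3x^2 - x + 2

Using the Lagrange interpolation formula with nodes 3, 5, 6:
  L_0(x) = (x - 5)(x - 6) / 6
  L_1(x) = (x - 3)(x - 6) / -2
  L_2(x) = (x - 3)(x - 5) / 3
Then p(x) = -28·L_0(x) - 78·L_1(x) - 112·L_2(x).
Expanding and collecting terms gives p(x) = -3x^2 - x + 2.
Check: p(5) = -78. ✓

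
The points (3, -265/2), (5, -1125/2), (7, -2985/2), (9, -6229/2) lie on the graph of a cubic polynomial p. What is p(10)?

-4245

Write p(u) = au^3 + bu^2 + cu + d. Substituting each data point gives a linear system:
  27a + 9b + 3c + d = -265/2
  125a + 25b + 5c + d = -1125/2
  343a + 49b + 7c + d = -2985/2
  729a + 81b + 9c + d = -6229/2
Solving the system yields a = -4, b = -5/2, c = 1, d = -5.
So p(u) = -4u³ - (5/2)u² + u - 5.
Then p(10) = -4245.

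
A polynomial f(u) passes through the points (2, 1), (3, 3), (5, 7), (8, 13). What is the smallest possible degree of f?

1

Divided differences on the nodes 2, 3, 5, 8:
  order 0: 1  3  7  13
  order 1: 2  2  2
  order 2: 0  0
  order 3: 0
The order-1 divided differences are all 2 (nonzero) and every higher order vanishes, so the data lies on a polynomial of degree exactly 1.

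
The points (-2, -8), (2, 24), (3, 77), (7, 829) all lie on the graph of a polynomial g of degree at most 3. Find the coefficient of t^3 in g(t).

2

Write g(t) = at^3 + bt^2 + ct + d. Substituting each data point gives a linear system:
  -8a + 4b - 2c + d = -8
  8a + 4b + 2c + d = 24
  27a + 9b + 3c + d = 77
  343a + 49b + 7c + d = 829
Solving the system yields a = 2, b = 3, c = 0, d = -4.
So g(t) = 2t³ + 3t² - 4.
The leading coefficient is 2.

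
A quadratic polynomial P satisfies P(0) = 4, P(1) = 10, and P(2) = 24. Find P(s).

P(s) = 4s^2 + 2s + 4

Using the Lagrange interpolation formula with nodes 0, 1, 2:
  L_0(s) = (s - 1)(s - 2) / 2
  L_1(s) = s(s - 2) / -1
  L_2(s) = s(s - 1) / 2
Then P(s) = 4·L_0(s) + 10·L_1(s) + 24·L_2(s).
Expanding and collecting terms gives P(s) = 4s² + 2s + 4.
Check: P(1) = 10. ✓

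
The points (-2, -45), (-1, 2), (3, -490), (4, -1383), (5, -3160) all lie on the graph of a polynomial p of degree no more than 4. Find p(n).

Write p(n) = an^4 + bn^3 + cn^2 + dn + e. Substituting each data point gives a linear system:
  16a - 8b + 4c - 2d + e = -45
  a - b + c - d + e = 2
  81a + 27b + 9c + 3d + e = -490
  256a + 64b + 16c + 4d + e = -1383
  625a + 125b + 25c + 5d + e = -3160
Solving the system yields a = -4, b = -4, c = -6, d = -3, e = 5.
So p(n) = -4n^4 - 4n^3 - 6n^2 - 3n + 5.
Check: p(4) = -1383. ✓

p(n) = -4n^4 - 4n^3 - 6n^2 - 3n + 5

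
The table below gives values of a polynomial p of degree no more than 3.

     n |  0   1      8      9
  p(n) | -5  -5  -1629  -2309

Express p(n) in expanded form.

Using the Lagrange interpolation formula with nodes 0, 1, 8, 9:
  L_0(n) = (n - 1)(n - 8)(n - 9) / -72
  L_1(n) = n(n - 8)(n - 9) / 56
  L_2(n) = n(n - 1)(n - 9) / -56
  L_3(n) = n(n - 1)(n - 8) / 72
Then p(n) = -5·L_0(n) - 5·L_1(n) - 1629·L_2(n) - 2309·L_3(n).
Expanding and collecting terms gives p(n) = -3n³ - 2n² + 5n - 5.
Check: p(1) = -5. ✓

p(n) = -3n^3 - 2n^2 + 5n - 5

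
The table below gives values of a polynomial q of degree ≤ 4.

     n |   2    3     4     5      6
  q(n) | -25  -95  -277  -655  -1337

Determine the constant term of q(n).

-5

Write q(n) = an^4 + bn^3 + cn^2 + dn + e. Substituting each data point gives a linear system:
  16a + 8b + 4c + 2d + e = -25
  81a + 27b + 9c + 3d + e = -95
  256a + 64b + 16c + 4d + e = -277
  625a + 125b + 25c + 5d + e = -655
  1296a + 216b + 36c + 6d + e = -1337
Solving the system yields a = -1, b = 0, c = -1, d = 0, e = -5.
So q(n) = -n^4 - n^2 - 5.
The constant term is -5.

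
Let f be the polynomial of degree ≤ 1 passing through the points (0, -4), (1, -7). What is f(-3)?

5

Write f(s) = as + b. Substituting each data point gives a linear system:
  b = -4
  a + b = -7
Solving the system yields a = -3, b = -4.
So f(s) = -3s - 4.
Then f(-3) = 5.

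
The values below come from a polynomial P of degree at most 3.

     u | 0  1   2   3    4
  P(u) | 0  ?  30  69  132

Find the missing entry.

On equispaced nodes a degree-3 polynomial has vanishing fourth forward difference, so
  P(0) - 4·P(1) + 6·P(2) - 4·P(3) + P(4) = 0.
Substituting the known values and solving for P(1):
  -4·P(1) = -36
  P(1) = 9.

9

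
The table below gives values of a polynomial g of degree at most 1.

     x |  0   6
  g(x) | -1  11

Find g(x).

Using the Lagrange interpolation formula with nodes 0, 6:
  L_0(x) = (x - 6) / -6
  L_1(x) = x / 6
Then g(x) = -1·L_0(x) + 11·L_1(x).
Expanding and collecting terms gives g(x) = 2x - 1.
Check: g(6) = 11. ✓

g(x) = 2x - 1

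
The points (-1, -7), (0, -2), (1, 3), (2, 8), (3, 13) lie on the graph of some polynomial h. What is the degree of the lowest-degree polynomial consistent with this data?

Forward differences of the values at n = -1, 0, 1, 2, 3:
  h  : -7  -2  3  8  13
  Δ  : 5  5  5  5
  Δ^2: 0  0  0
  Δ^3: 0  0
  Δ^4: 0
The first differences are constant (5) and nonzero, while all higher differences vanish, so the minimal degree is 1.

1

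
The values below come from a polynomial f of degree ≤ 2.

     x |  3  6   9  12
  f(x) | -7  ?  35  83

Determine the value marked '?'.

5

On equispaced nodes a degree-2 polynomial has vanishing third forward difference, so
  - f(3) + 3·f(6) - 3·f(9) + f(12) = 0.
Substituting the known values and solving for f(6):
  3·f(6) = 15
  f(6) = 5.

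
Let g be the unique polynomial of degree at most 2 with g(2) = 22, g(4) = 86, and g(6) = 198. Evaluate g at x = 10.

Using the Lagrange interpolation formula with nodes 2, 4, 6:
  L_0(x) = (x - 4)(x - 6) / 8
  L_1(x) = (x - 2)(x - 6) / -4
  L_2(x) = (x - 2)(x - 4) / 8
Then g(x) = 22·L_0(x) + 86·L_1(x) + 198·L_2(x).
Expanding and collecting terms gives g(x) = 6x^2 - 4x + 6.
Evaluating at x = 10: g(10) = 566.

566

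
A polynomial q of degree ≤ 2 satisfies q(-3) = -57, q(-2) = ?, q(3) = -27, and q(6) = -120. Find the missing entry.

The 3 known points determine the degree-2 polynomial uniquely.
Write q(s) = as^2 + bs + c. Substituting each data point gives a linear system:
  9a - 3b + c = -57
  9a + 3b + c = -27
  36a + 6b + c = -120
Solving the system yields a = -4, b = 5, c = -6.
So q(s) = -4s² + 5s - 6.
Then q(-2) = -32.

-32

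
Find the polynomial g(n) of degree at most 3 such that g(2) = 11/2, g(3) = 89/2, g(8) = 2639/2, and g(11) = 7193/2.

Write g(n) = an^3 + bn^2 + cn + d. Substituting each data point gives a linear system:
  8a + 4b + 2c + d = 11/2
  27a + 9b + 3c + d = 89/2
  512a + 64b + 8c + d = 2639/2
  1331a + 121b + 11c + d = 7193/2
Solving the system yields a = 3, b = -3, c = -3, d = -1/2.
So g(n) = 3n^3 - 3n^2 - 3n - 1/2.
Check: g(8) = 2639/2. ✓

g(n) = 3n^3 - 3n^2 - 3n - 1/2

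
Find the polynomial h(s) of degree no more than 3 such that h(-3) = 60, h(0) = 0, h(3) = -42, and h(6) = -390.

h(s) = -2s^3 + s^2 + s

Write h(s) = as^3 + bs^2 + cs + d. Substituting each data point gives a linear system:
  -27a + 9b - 3c + d = 60
  d = 0
  27a + 9b + 3c + d = -42
  216a + 36b + 6c + d = -390
Solving the system yields a = -2, b = 1, c = 1, d = 0.
So h(s) = -2s³ + s² + s.
Check: h(0) = 0. ✓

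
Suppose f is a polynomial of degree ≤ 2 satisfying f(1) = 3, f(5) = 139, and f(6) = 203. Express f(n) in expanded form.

f(n) = 6n^2 - 2n - 1

Write f(n) = an^2 + bn + c. Substituting each data point gives a linear system:
  a + b + c = 3
  25a + 5b + c = 139
  36a + 6b + c = 203
Solving the system yields a = 6, b = -2, c = -1.
So f(n) = 6n² - 2n - 1.
Check: f(6) = 203. ✓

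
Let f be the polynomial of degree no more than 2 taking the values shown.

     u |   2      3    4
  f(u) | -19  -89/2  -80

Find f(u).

f(u) = -5u^2 - (1/2)u + 2

Write f(u) = au^2 + bu + c. Substituting each data point gives a linear system:
  4a + 2b + c = -19
  9a + 3b + c = -89/2
  16a + 4b + c = -80
Solving the system yields a = -5, b = -1/2, c = 2.
So f(u) = -5u^2 - (1/2)u + 2.
Check: f(2) = -19. ✓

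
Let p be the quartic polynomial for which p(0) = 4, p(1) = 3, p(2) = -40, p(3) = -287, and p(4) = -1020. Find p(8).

Forward differences of the values at t = 0, 1, 2, 3, 4:
  p  : 4  3  -40  -287  -1020
  Δ  : -1  -43  -247  -733
  Δ^2: -42  -204  -486
  Δ^3: -162  -282
  Δ^4: -120
The fourth differences are constant, confirming degree 4.
Interpolating (Newton forward form) and evaluating at t = 8 gives p(8) = -18652.

-18652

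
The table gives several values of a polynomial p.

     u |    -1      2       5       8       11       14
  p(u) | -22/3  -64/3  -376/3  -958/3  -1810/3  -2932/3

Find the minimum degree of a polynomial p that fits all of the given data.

2

Forward differences of the values at u = -1, 2, 5, 8, 11, 14:
  p  : -22/3  -64/3  -376/3  -958/3  -1810/3  -2932/3
  Δ  : -14  -104  -194  -284  -374
  Δ^2: -90  -90  -90  -90
  Δ^3: 0  0  0
  Δ^4: 0  0
  Δ^5: 0
The second differences are constant (-90) and nonzero, while all higher differences vanish, so the minimal degree is 2.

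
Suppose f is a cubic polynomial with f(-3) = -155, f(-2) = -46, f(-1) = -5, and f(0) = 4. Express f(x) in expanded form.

f(x) = 6x^3 + 2x^2 + 5x + 4

Using the Lagrange interpolation formula with nodes -3, -2, -1, 0:
  L_0(x) = (x + 2)(x + 1)x / -6
  L_1(x) = (x + 3)(x + 1)x / 2
  L_2(x) = (x + 3)(x + 2)x / -2
  L_3(x) = (x + 3)(x + 2)(x + 1) / 6
Then f(x) = -155·L_0(x) - 46·L_1(x) - 5·L_2(x) + 4·L_3(x).
Expanding and collecting terms gives f(x) = 6x^3 + 2x^2 + 5x + 4.
Check: f(0) = 4. ✓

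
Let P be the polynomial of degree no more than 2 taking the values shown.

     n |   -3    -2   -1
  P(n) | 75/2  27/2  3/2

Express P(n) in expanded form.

P(n) = 6n^2 + 6n + 3/2

Write P(n) = an^2 + bn + c. Substituting each data point gives a linear system:
  9a - 3b + c = 75/2
  4a - 2b + c = 27/2
  a - b + c = 3/2
Solving the system yields a = 6, b = 6, c = 3/2.
So P(n) = 6n^2 + 6n + 3/2.
Check: P(-1) = 3/2. ✓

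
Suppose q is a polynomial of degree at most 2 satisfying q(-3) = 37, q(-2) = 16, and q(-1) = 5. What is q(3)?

61

Write q(u) = au^2 + bu + c. Substituting each data point gives a linear system:
  9a - 3b + c = 37
  4a - 2b + c = 16
  a - b + c = 5
Solving the system yields a = 5, b = 4, c = 4.
So q(u) = 5u^2 + 4u + 4.
Then q(3) = 61.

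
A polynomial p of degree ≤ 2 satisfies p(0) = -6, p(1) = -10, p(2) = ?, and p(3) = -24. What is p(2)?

-16

The 3 known points determine the degree-2 polynomial uniquely.
Write p(n) = an^2 + bn + c. Substituting each data point gives a linear system:
  c = -6
  a + b + c = -10
  9a + 3b + c = -24
Solving the system yields a = -1, b = -3, c = -6.
So p(n) = -n^2 - 3n - 6.
Then p(2) = -16.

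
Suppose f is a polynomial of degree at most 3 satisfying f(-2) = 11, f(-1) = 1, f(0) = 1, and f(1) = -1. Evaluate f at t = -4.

109

Forward differences of the values at t = -2, -1, 0, 1:
  f  : 11  1  1  -1
  Δ  : -10  0  -2
  Δ^2: 10  -2
  Δ^3: -12
The third differences are constant, confirming degree 3.
Interpolating (Newton forward form) and evaluating at t = -4 gives f(-4) = 109.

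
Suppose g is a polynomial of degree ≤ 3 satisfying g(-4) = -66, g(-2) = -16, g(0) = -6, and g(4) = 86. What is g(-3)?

-33

Write g(u) = au^3 + bu^2 + cu + d. Substituting each data point gives a linear system:
  -64a + 16b - 4c + d = -66
  -8a + 4b - 2c + d = -16
  d = -6
  64a + 16b + 4c + d = 86
Solving the system yields a = 1, b = 1, c = 3, d = -6.
So g(u) = u³ + u² + 3u - 6.
Then g(-3) = -33.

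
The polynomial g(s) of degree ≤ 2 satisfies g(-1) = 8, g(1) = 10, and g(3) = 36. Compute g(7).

160

Using the Lagrange interpolation formula with nodes -1, 1, 3:
  L_0(s) = (s - 1)(s - 3) / 8
  L_1(s) = (s + 1)(s - 3) / -4
  L_2(s) = (s + 1)(s - 1) / 8
Then g(s) = 8·L_0(s) + 10·L_1(s) + 36·L_2(s).
Expanding and collecting terms gives g(s) = 3s^2 + s + 6.
Evaluating at s = 7: g(7) = 160.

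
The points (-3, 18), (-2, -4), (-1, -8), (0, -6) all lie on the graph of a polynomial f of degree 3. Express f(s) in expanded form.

f(s) = -2s^3 - 3s^2 + s - 6

Write f(s) = as^3 + bs^2 + cs + d. Substituting each data point gives a linear system:
  -27a + 9b - 3c + d = 18
  -8a + 4b - 2c + d = -4
  -a + b - c + d = -8
  d = -6
Solving the system yields a = -2, b = -3, c = 1, d = -6.
So f(s) = -2s³ - 3s² + s - 6.
Check: f(-2) = -4. ✓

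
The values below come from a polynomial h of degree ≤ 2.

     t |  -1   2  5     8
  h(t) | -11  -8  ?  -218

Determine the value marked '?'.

On equispaced nodes a degree-2 polynomial has vanishing third forward difference, so
  - h(-1) + 3·h(2) - 3·h(5) + h(8) = 0.
Substituting the known values and solving for h(5):
  -3·h(5) = 231
  h(5) = -77.

-77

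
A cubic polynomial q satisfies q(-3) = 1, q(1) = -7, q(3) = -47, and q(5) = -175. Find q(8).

-637

Write q(s) = as^3 + bs^2 + cs + d. Substituting each data point gives a linear system:
  -27a + 9b - 3c + d = 1
  a + b + c + d = -7
  27a + 9b + 3c + d = -47
  125a + 25b + 5c + d = -175
Solving the system yields a = -1, b = -2, c = 1, d = -5.
So q(s) = -s³ - 2s² + s - 5.
Then q(8) = -637.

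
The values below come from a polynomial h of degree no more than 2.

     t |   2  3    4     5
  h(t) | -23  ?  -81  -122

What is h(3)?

-48

On equispaced nodes a degree-2 polynomial has vanishing third forward difference, so
  - h(2) + 3·h(3) - 3·h(4) + h(5) = 0.
Substituting the known values and solving for h(3):
  3·h(3) = -144
  h(3) = -48.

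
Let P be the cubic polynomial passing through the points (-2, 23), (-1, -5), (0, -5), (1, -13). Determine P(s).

P(s) = -6s^3 - 4s^2 + 2s - 5

Write P(s) = as^3 + bs^2 + cs + d. Substituting each data point gives a linear system:
  -8a + 4b - 2c + d = 23
  -a + b - c + d = -5
  d = -5
  a + b + c + d = -13
Solving the system yields a = -6, b = -4, c = 2, d = -5.
So P(s) = -6s³ - 4s² + 2s - 5.
Check: P(-1) = -5. ✓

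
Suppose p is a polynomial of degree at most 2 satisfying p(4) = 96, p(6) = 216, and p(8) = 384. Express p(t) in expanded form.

Using the Lagrange interpolation formula with nodes 4, 6, 8:
  L_0(t) = (t - 6)(t - 8) / 8
  L_1(t) = (t - 4)(t - 8) / -4
  L_2(t) = (t - 4)(t - 6) / 8
Then p(t) = 96·L_0(t) + 216·L_1(t) + 384·L_2(t).
Expanding and collecting terms gives p(t) = 6t².
Check: p(4) = 96. ✓

p(t) = 6t^2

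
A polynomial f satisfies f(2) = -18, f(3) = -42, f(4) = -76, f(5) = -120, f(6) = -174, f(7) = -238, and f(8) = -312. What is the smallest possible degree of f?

Forward differences of the values at n = 2, 3, 4, 5, 6, 7, 8:
  f  : -18  -42  -76  -120  -174  -238  -312
  Δ  : -24  -34  -44  -54  -64  -74
  Δ^2: -10  -10  -10  -10  -10
  Δ^3: 0  0  0  0
  Δ^4: 0  0  0
  Δ^5: 0  0
  Δ^6: 0
The second differences are constant (-10) and nonzero, while all higher differences vanish, so the minimal degree is 2.

2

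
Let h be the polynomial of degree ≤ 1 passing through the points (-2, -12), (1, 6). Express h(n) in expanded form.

Using the Lagrange interpolation formula with nodes -2, 1:
  L_0(n) = (n - 1) / -3
  L_1(n) = (n + 2) / 3
Then h(n) = -12·L_0(n) + 6·L_1(n).
Expanding and collecting terms gives h(n) = 6n.
Check: h(1) = 6. ✓

h(n) = 6n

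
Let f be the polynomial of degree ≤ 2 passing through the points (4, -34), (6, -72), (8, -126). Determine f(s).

f(s) = -2s^2 + s - 6

Write f(s) = as^2 + bs + c. Substituting each data point gives a linear system:
  16a + 4b + c = -34
  36a + 6b + c = -72
  64a + 8b + c = -126
Solving the system yields a = -2, b = 1, c = -6.
So f(s) = -2s² + s - 6.
Check: f(6) = -72. ✓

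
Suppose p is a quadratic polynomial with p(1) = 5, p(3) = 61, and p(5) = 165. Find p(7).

Forward differences of the values at n = 1, 3, 5:
  p  : 5  61  165
  Δ  : 56  104
  Δ^2: 48
The second differences are constant, confirming degree 2.
Interpolating (Newton forward form) and evaluating at n = 7 gives p(7) = 317.

317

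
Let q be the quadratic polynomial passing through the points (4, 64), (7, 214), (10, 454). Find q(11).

554

Using the Lagrange interpolation formula with nodes 4, 7, 10:
  L_0(t) = (t - 7)(t - 10) / 18
  L_1(t) = (t - 4)(t - 10) / -9
  L_2(t) = (t - 4)(t - 7) / 18
Then q(t) = 64·L_0(t) + 214·L_1(t) + 454·L_2(t).
Expanding and collecting terms gives q(t) = 5t^2 - 5t + 4.
Evaluating at t = 11: q(11) = 554.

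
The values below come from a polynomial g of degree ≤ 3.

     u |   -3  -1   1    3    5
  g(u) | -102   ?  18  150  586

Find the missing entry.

On equispaced nodes a degree-3 polynomial has vanishing fourth forward difference, so
  g(-3) - 4·g(-1) + 6·g(1) - 4·g(3) + g(5) = 0.
Substituting the known values and solving for g(-1):
  -4·g(-1) = 8
  g(-1) = -2.

-2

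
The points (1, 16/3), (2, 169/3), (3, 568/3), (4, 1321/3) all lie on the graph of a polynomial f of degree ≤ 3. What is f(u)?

Using the Lagrange interpolation formula with nodes 1, 2, 3, 4:
  L_0(u) = (u - 2)(u - 3)(u - 4) / -6
  L_1(u) = (u - 1)(u - 3)(u - 4) / 2
  L_2(u) = (u - 1)(u - 2)(u - 4) / -2
  L_3(u) = (u - 1)(u - 2)(u - 3) / 6
Then f(u) = 16/3·L_0(u) + 169/3·L_1(u) + 568/3·L_2(u) + 1321/3·L_3(u).
Expanding and collecting terms gives f(u) = 6u^3 + 5u^2 - 6u + 1/3.
Check: f(1) = 16/3. ✓

f(u) = 6u^3 + 5u^2 - 6u + 1/3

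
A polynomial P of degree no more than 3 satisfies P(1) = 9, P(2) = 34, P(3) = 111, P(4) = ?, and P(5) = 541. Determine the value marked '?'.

The 4 known points determine the degree-3 polynomial uniquely.
Write P(x) = ax^3 + bx^2 + cx + d. Substituting each data point gives a linear system:
  a + b + c + d = 9
  8a + 4b + 2c + d = 34
  27a + 9b + 3c + d = 111
  125a + 25b + 5c + d = 541
Solving the system yields a = 5, b = -4, c = 2, d = 6.
So P(x) = 5x^3 - 4x^2 + 2x + 6.
Then P(4) = 270.

270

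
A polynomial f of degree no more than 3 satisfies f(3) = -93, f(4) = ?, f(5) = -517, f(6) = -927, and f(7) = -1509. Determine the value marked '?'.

The 4 known points determine the degree-3 polynomial uniquely.
Write f(x) = ax^3 + bx^2 + cx + d. Substituting each data point gives a linear system:
  27a + 9b + 3c + d = -93
  125a + 25b + 5c + d = -517
  216a + 36b + 6c + d = -927
  343a + 49b + 7c + d = -1509
Solving the system yields a = -5, b = 4, c = 1, d = 3.
So f(x) = -5x^3 + 4x^2 + x + 3.
Then f(4) = -249.

-249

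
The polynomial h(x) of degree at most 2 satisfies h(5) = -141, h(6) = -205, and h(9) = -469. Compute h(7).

-281

Write h(x) = ax^2 + bx + c. Substituting each data point gives a linear system:
  25a + 5b + c = -141
  36a + 6b + c = -205
  81a + 9b + c = -469
Solving the system yields a = -6, b = 2, c = -1.
So h(x) = -6x^2 + 2x - 1.
Then h(7) = -281.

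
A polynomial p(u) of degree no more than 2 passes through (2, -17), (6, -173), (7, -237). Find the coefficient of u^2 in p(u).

Write p(u) = au^2 + bu + c. Substituting each data point gives a linear system:
  4a + 2b + c = -17
  36a + 6b + c = -173
  49a + 7b + c = -237
Solving the system yields a = -5, b = 1, c = 1.
So p(u) = -5u^2 + u + 1.
The leading coefficient is -5.

-5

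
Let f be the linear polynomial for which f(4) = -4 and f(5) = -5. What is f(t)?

f(t) = -t

Write f(t) = at + b. Substituting each data point gives a linear system:
  4a + b = -4
  5a + b = -5
Solving the system yields a = -1, b = 0.
So f(t) = -t.
Check: f(4) = -4. ✓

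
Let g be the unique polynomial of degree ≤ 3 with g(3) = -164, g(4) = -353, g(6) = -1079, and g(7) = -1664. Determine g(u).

g(u) = -4u^3 - 6u^2 + u - 5

Write g(u) = au^3 + bu^2 + cu + d. Substituting each data point gives a linear system:
  27a + 9b + 3c + d = -164
  64a + 16b + 4c + d = -353
  216a + 36b + 6c + d = -1079
  343a + 49b + 7c + d = -1664
Solving the system yields a = -4, b = -6, c = 1, d = -5.
So g(u) = -4u³ - 6u² + u - 5.
Check: g(6) = -1079. ✓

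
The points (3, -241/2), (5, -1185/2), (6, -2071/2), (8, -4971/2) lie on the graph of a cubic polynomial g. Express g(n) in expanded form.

Using the Lagrange interpolation formula with nodes 3, 5, 6, 8:
  L_0(n) = (n - 5)(n - 6)(n - 8) / -30
  L_1(n) = (n - 3)(n - 6)(n - 8) / 6
  L_2(n) = (n - 3)(n - 5)(n - 8) / -6
  L_3(n) = (n - 3)(n - 5)(n - 6) / 30
Then g(n) = -241/2·L_0(n) - 1185/2·L_1(n) - 2071/2·L_2(n) - 4971/2·L_3(n).
Expanding and collecting terms gives g(n) = -5n^3 + n^2 + n + 5/2.
Check: g(5) = -1185/2. ✓

g(n) = -5n^3 + n^2 + n + 5/2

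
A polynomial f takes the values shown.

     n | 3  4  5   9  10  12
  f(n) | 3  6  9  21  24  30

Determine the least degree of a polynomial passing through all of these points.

1

Divided differences on the nodes 3, 4, 5, 9, 10, 12:
  order 0: 3  6  9  21  24  30
  order 1: 3  3  3  3  3
  order 2: 0  0  0  0
  order 3: 0  0  0
  order 4: 0  0
  order 5: 0
The order-1 divided differences are all 3 (nonzero) and every higher order vanishes, so the data lies on a polynomial of degree exactly 1.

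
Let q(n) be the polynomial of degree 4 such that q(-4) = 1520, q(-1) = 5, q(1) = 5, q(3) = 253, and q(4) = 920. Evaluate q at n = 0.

4

Write q(n) = an^4 + bn^3 + cn^2 + dn + e. Substituting each data point gives a linear system:
  256a - 64b + 16c - 4d + e = 1520
  a - b + c - d + e = 5
  a + b + c + d + e = 5
  81a + 27b + 9c + 3d + e = 253
  256a + 64b + 16c + 4d + e = 920
Solving the system yields a = 5, b = -5, c = -4, d = 5, e = 4.
So q(n) = 5n^4 - 5n^3 - 4n^2 + 5n + 4.
Then q(0) = 4.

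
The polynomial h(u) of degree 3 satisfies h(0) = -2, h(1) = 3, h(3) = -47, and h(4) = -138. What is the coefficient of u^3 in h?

-3

Write h(u) = au^3 + bu^2 + cu + d. Substituting each data point gives a linear system:
  d = -2
  a + b + c + d = 3
  27a + 9b + 3c + d = -47
  64a + 16b + 4c + d = -138
Solving the system yields a = -3, b = 2, c = 6, d = -2.
So h(u) = -3u³ + 2u² + 6u - 2.
The leading coefficient is -3.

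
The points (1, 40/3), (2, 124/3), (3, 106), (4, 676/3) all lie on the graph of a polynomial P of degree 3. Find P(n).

Using the Lagrange interpolation formula with nodes 1, 2, 3, 4:
  L_0(n) = (n - 2)(n - 3)(n - 4) / -6
  L_1(n) = (n - 1)(n - 3)(n - 4) / 2
  L_2(n) = (n - 1)(n - 2)(n - 4) / -2
  L_3(n) = (n - 1)(n - 2)(n - 3) / 6
Then P(n) = 40/3·L_0(n) + 124/3·L_1(n) + 106·L_2(n) + 676/3·L_3(n).
Expanding and collecting terms gives P(n) = 3n^3 + (1/3)n^2 + 6n + 4.
Check: P(3) = 106. ✓

P(n) = 3n^3 + (1/3)n^2 + 6n + 4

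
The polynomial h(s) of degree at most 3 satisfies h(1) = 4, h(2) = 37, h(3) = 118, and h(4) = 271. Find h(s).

Write h(s) = as^3 + bs^2 + cs + d. Substituting each data point gives a linear system:
  a + b + c + d = 4
  8a + 4b + 2c + d = 37
  27a + 9b + 3c + d = 118
  64a + 16b + 4c + d = 271
Solving the system yields a = 4, b = 0, c = 5, d = -5.
So h(s) = 4s^3 + 5s - 5.
Check: h(3) = 118. ✓

h(s) = 4s^3 + 5s - 5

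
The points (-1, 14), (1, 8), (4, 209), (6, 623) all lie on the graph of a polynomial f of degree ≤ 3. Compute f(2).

Write f(x) = ax^3 + bx^2 + cx + d. Substituting each data point gives a linear system:
  -a + b - c + d = 14
  a + b + c + d = 8
  64a + 16b + 4c + d = 209
  216a + 36b + 6c + d = 623
Solving the system yields a = 2, b = 6, c = -5, d = 5.
So f(x) = 2x³ + 6x² - 5x + 5.
Then f(2) = 35.

35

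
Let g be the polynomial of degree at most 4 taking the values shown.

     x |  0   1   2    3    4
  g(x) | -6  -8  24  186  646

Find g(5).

1644

Forward differences of the values at x = 0, 1, 2, 3, 4:
  g  : -6  -8  24  186  646
  Δ  : -2  32  162  460
  Δ^2: 34  130  298
  Δ^3: 96  168
  Δ^4: 72
The fourth differences are constant, confirming degree 4.
Interpolating (Newton forward form) and evaluating at x = 5 gives g(5) = 1644.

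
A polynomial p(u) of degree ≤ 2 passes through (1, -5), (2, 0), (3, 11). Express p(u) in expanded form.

Write p(u) = au^2 + bu + c. Substituting each data point gives a linear system:
  a + b + c = -5
  4a + 2b + c = 0
  9a + 3b + c = 11
Solving the system yields a = 3, b = -4, c = -4.
So p(u) = 3u^2 - 4u - 4.
Check: p(3) = 11. ✓

p(u) = 3u^2 - 4u - 4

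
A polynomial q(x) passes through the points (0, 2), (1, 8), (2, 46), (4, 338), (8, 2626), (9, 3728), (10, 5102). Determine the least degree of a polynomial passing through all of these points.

3

Divided differences on the nodes 0, 1, 2, 4, 8, 9, 10:
  order 0: 2  8  46  338  2626  3728  5102
  order 1: 6  38  146  572  1102  1374
  order 2: 16  36  71  106  136
  order 3: 5  5  5  5
  order 4: 0  0  0
  order 5: 0  0
  order 6: 0
The order-3 divided differences are all 5 (nonzero) and every higher order vanishes, so the data lies on a polynomial of degree exactly 3.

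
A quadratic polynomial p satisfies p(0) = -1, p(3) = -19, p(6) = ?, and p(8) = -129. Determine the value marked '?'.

-73

The 3 known points determine the degree-2 polynomial uniquely.
Write p(n) = an^2 + bn + c. Substituting each data point gives a linear system:
  c = -1
  9a + 3b + c = -19
  64a + 8b + c = -129
Solving the system yields a = -2, b = 0, c = -1.
So p(n) = -2n^2 - 1.
Then p(6) = -73.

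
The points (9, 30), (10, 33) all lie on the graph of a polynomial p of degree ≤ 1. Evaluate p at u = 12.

Using the Lagrange interpolation formula with nodes 9, 10:
  L_0(u) = (u - 10) / -1
  L_1(u) = (u - 9) / 1
Then p(u) = 30·L_0(u) + 33·L_1(u).
Expanding and collecting terms gives p(u) = 3u + 3.
Evaluating at u = 12: p(12) = 39.

39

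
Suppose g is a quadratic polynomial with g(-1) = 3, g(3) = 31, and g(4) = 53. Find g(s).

Write g(s) = as^2 + bs + c. Substituting each data point gives a linear system:
  a - b + c = 3
  9a + 3b + c = 31
  16a + 4b + c = 53
Solving the system yields a = 3, b = 1, c = 1.
So g(s) = 3s² + s + 1.
Check: g(-1) = 3. ✓

g(s) = 3s^2 + s + 1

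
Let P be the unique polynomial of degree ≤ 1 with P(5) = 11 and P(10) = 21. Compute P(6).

13

Write P(n) = an + b. Substituting each data point gives a linear system:
  5a + b = 11
  10a + b = 21
Solving the system yields a = 2, b = 1.
So P(n) = 2n + 1.
Then P(6) = 13.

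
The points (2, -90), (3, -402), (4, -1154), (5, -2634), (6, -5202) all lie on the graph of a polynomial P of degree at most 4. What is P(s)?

Using the Lagrange interpolation formula with nodes 2, 3, 4, 5, 6:
  L_0(s) = (s - 3)(s - 4)(s - 5)(s - 6) / 24
  L_1(s) = (s - 2)(s - 4)(s - 5)(s - 6) / -6
  L_2(s) = (s - 2)(s - 3)(s - 5)(s - 6) / 4
  L_3(s) = (s - 2)(s - 3)(s - 4)(s - 6) / -6
  L_4(s) = (s - 2)(s - 3)(s - 4)(s - 5) / 24
Then P(s) = -90·L_0(s) - 402·L_1(s) - 1154·L_2(s) - 2634·L_3(s) - 5202·L_4(s).
Expanding and collecting terms gives P(s) = -3s^4 - 6s^3 - s^2 + 2s + 6.
Check: P(5) = -2634. ✓

P(s) = -3s^4 - 6s^3 - s^2 + 2s + 6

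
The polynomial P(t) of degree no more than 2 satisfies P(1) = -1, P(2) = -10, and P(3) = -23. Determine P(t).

Write P(t) = at^2 + bt + c. Substituting each data point gives a linear system:
  a + b + c = -1
  4a + 2b + c = -10
  9a + 3b + c = -23
Solving the system yields a = -2, b = -3, c = 4.
So P(t) = -2t^2 - 3t + 4.
Check: P(3) = -23. ✓

P(t) = -2t^2 - 3t + 4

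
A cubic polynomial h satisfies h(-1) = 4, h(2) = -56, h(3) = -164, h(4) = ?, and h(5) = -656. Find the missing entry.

-356

The 4 known points determine the degree-3 polynomial uniquely.
Write h(u) = au^3 + bu^2 + cu + d. Substituting each data point gives a linear system:
  -a + b - c + d = 4
  8a + 4b + 2c + d = -56
  27a + 9b + 3c + d = -164
  125a + 25b + 5c + d = -656
Solving the system yields a = -4, b = -6, c = -2, d = 4.
So h(u) = -4u^3 - 6u^2 - 2u + 4.
Then h(4) = -356.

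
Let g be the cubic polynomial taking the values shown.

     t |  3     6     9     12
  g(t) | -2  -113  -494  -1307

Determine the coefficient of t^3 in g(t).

-1

Write g(t) = at^3 + bt^2 + ct + d. Substituting each data point gives a linear system:
  27a + 9b + 3c + d = -2
  216a + 36b + 6c + d = -113
  729a + 81b + 9c + d = -494
  1728a + 144b + 12c + d = -1307
Solving the system yields a = -1, b = 3, c = -1, d = 1.
So g(t) = -t^3 + 3t^2 - t + 1.
The leading coefficient is -1.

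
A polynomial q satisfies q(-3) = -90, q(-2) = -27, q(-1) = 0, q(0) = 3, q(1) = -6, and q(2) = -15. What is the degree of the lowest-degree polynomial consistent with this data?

Forward differences of the values at n = -3, -2, -1, 0, 1, 2:
  q  : -90  -27  0  3  -6  -15
  Δ  : 63  27  3  -9  -9
  Δ^2: -36  -24  -12  0
  Δ^3: 12  12  12
  Δ^4: 0  0
  Δ^5: 0
The third differences are constant (12) and nonzero, while all higher differences vanish, so the minimal degree is 3.

3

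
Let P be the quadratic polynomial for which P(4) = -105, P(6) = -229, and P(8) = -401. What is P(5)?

Forward differences of the values at s = 4, 6, 8:
  P  : -105  -229  -401
  Δ  : -124  -172
  Δ^2: -48
The second differences are constant, confirming degree 2.
Interpolating (Newton forward form) and evaluating at s = 5 gives P(5) = -161.

-161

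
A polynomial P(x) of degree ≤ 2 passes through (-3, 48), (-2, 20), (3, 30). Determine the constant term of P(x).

-6

Write P(x) = ax^2 + bx + c. Substituting each data point gives a linear system:
  9a - 3b + c = 48
  4a - 2b + c = 20
  9a + 3b + c = 30
Solving the system yields a = 5, b = -3, c = -6.
So P(x) = 5x^2 - 3x - 6.
The constant term is -6.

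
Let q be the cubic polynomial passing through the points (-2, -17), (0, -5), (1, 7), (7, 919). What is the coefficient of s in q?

6

Write q(s) = as^3 + bs^2 + cs + d. Substituting each data point gives a linear system:
  -8a + 4b - 2c + d = -17
  d = -5
  a + b + c + d = 7
  343a + 49b + 7c + d = 919
Solving the system yields a = 2, b = 4, c = 6, d = -5.
So q(s) = 2s³ + 4s² + 6s - 5.
The coefficient of s is 6.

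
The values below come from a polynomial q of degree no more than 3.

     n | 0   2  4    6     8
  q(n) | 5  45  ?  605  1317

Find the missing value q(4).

On equispaced nodes a degree-3 polynomial has vanishing fourth forward difference, so
  q(0) - 4·q(2) + 6·q(4) - 4·q(6) + q(8) = 0.
Substituting the known values and solving for q(4):
  6·q(4) = 1278
  q(4) = 213.

213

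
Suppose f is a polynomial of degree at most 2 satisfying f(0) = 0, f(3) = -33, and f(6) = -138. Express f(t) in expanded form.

Write f(t) = at^2 + bt + c. Substituting each data point gives a linear system:
  c = 0
  9a + 3b + c = -33
  36a + 6b + c = -138
Solving the system yields a = -4, b = 1, c = 0.
So f(t) = -4t^2 + t.
Check: f(3) = -33. ✓

f(t) = -4t^2 + t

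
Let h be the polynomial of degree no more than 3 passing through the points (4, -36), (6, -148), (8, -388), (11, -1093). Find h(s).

h(s) = -s^3 + 2s^2 - 4

Write h(s) = as^3 + bs^2 + cs + d. Substituting each data point gives a linear system:
  64a + 16b + 4c + d = -36
  216a + 36b + 6c + d = -148
  512a + 64b + 8c + d = -388
  1331a + 121b + 11c + d = -1093
Solving the system yields a = -1, b = 2, c = 0, d = -4.
So h(s) = -s^3 + 2s^2 - 4.
Check: h(6) = -148. ✓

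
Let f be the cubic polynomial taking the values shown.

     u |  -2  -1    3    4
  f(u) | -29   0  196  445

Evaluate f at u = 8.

3321

Write f(u) = au^3 + bu^2 + cu + d. Substituting each data point gives a linear system:
  -8a + 4b - 2c + d = -29
  -a + b - c + d = 0
  27a + 9b + 3c + d = 196
  64a + 16b + 4c + d = 445
Solving the system yields a = 6, b = 4, c = -1, d = 1.
So f(u) = 6u^3 + 4u^2 - u + 1.
Then f(8) = 3321.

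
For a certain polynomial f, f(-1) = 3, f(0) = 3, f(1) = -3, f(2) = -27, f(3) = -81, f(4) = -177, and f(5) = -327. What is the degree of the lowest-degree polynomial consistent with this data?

Forward differences of the values at x = -1, 0, 1, 2, 3, 4, 5:
  f  : 3  3  -3  -27  -81  -177  -327
  Δ  : 0  -6  -24  -54  -96  -150
  Δ^2: -6  -18  -30  -42  -54
  Δ^3: -12  -12  -12  -12
  Δ^4: 0  0  0
  Δ^5: 0  0
  Δ^6: 0
The third differences are constant (-12) and nonzero, while all higher differences vanish, so the minimal degree is 3.

3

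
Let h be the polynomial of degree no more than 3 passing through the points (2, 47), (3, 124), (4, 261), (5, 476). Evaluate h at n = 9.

Using the Lagrange interpolation formula with nodes 2, 3, 4, 5:
  L_0(n) = (n - 3)(n - 4)(n - 5) / -6
  L_1(n) = (n - 2)(n - 4)(n - 5) / 2
  L_2(n) = (n - 2)(n - 3)(n - 5) / -2
  L_3(n) = (n - 2)(n - 3)(n - 4) / 6
Then h(n) = 47·L_0(n) + 124·L_1(n) + 261·L_2(n) + 476·L_3(n).
Expanding and collecting terms gives h(n) = 3n³ + 3n² + 5n + 1.
Evaluating at n = 9: h(9) = 2476.

2476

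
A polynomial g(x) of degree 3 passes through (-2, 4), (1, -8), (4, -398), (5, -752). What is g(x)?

Using the Lagrange interpolation formula with nodes -2, 1, 4, 5:
  L_0(x) = (x - 1)(x - 4)(x - 5) / -126
  L_1(x) = (x + 2)(x - 4)(x - 5) / 36
  L_2(x) = (x + 2)(x - 1)(x - 5) / -18
  L_3(x) = (x + 2)(x - 1)(x - 4) / 28
Then g(x) = 4·L_0(x) - 8·L_1(x) - 398·L_2(x) - 752·L_3(x).
Expanding and collecting terms gives g(x) = -5x^3 - 6x^2 + 5x - 2.
Check: g(5) = -752. ✓

g(x) = -5x^3 - 6x^2 + 5x - 2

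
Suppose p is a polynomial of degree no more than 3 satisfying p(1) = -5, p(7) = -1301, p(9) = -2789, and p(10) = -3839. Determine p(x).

Using the Lagrange interpolation formula with nodes 1, 7, 9, 10:
  L_0(x) = (x - 7)(x - 9)(x - 10) / -432
  L_1(x) = (x - 1)(x - 9)(x - 10) / 36
  L_2(x) = (x - 1)(x - 7)(x - 10) / -16
  L_3(x) = (x - 1)(x - 7)(x - 9) / 27
Then p(x) = -5·L_0(x) - 1301·L_1(x) - 2789·L_2(x) - 3839·L_3(x).
Expanding and collecting terms gives p(x) = -4x^3 + 2x^2 - 4x + 1.
Check: p(1) = -5. ✓

p(x) = -4x^3 + 2x^2 - 4x + 1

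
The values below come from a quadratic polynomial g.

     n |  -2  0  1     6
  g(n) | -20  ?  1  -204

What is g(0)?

6

The 3 known points determine the degree-2 polynomial uniquely.
Write g(n) = an^2 + bn + c. Substituting each data point gives a linear system:
  4a - 2b + c = -20
  a + b + c = 1
  36a + 6b + c = -204
Solving the system yields a = -6, b = 1, c = 6.
So g(n) = -6n² + n + 6.
Then g(0) = 6.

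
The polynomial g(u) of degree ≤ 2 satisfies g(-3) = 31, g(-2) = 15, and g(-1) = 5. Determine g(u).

g(u) = 3u^2 - u + 1

Write g(u) = au^2 + bu + c. Substituting each data point gives a linear system:
  9a - 3b + c = 31
  4a - 2b + c = 15
  a - b + c = 5
Solving the system yields a = 3, b = -1, c = 1.
So g(u) = 3u² - u + 1.
Check: g(-3) = 31. ✓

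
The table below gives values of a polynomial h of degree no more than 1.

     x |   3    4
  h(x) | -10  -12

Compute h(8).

Write h(x) = ax + b. Substituting each data point gives a linear system:
  3a + b = -10
  4a + b = -12
Solving the system yields a = -2, b = -4.
So h(x) = -2x - 4.
Then h(8) = -20.

-20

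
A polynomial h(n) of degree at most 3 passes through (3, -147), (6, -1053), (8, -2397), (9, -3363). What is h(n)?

h(n) = -4n^3 - 6n^2 + 4n + 3

Write h(n) = an^3 + bn^2 + cn + d. Substituting each data point gives a linear system:
  27a + 9b + 3c + d = -147
  216a + 36b + 6c + d = -1053
  512a + 64b + 8c + d = -2397
  729a + 81b + 9c + d = -3363
Solving the system yields a = -4, b = -6, c = 4, d = 3.
So h(n) = -4n³ - 6n² + 4n + 3.
Check: h(9) = -3363. ✓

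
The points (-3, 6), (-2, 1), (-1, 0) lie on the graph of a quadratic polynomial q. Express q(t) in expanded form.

q(t) = 2t^2 + 5t + 3

Write q(t) = at^2 + bt + c. Substituting each data point gives a linear system:
  9a - 3b + c = 6
  4a - 2b + c = 1
  a - b + c = 0
Solving the system yields a = 2, b = 5, c = 3.
So q(t) = 2t² + 5t + 3.
Check: q(-1) = 0. ✓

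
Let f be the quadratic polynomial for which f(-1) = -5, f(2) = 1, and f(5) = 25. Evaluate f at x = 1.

-3

Forward differences of the values at x = -1, 2, 5:
  f  : -5  1  25
  Δ  : 6  24
  Δ^2: 18
The second differences are constant, confirming degree 2.
Interpolating (Newton forward form) and evaluating at x = 1 gives f(1) = -3.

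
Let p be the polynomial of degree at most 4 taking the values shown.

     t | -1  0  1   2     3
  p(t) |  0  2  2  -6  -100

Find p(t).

p(t) = -3t^4 + 5t^3 + 2t^2 - 4t + 2

Write p(t) = at^4 + bt^3 + ct^2 + dt + e. Substituting each data point gives a linear system:
  a - b + c - d + e = 0
  e = 2
  a + b + c + d + e = 2
  16a + 8b + 4c + 2d + e = -6
  81a + 27b + 9c + 3d + e = -100
Solving the system yields a = -3, b = 5, c = 2, d = -4, e = 2.
So p(t) = -3t^4 + 5t^3 + 2t^2 - 4t + 2.
Check: p(1) = 2. ✓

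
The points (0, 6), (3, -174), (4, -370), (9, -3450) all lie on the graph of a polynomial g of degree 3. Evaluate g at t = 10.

-4654

Using the Lagrange interpolation formula with nodes 0, 3, 4, 9:
  L_0(t) = (t - 3)(t - 4)(t - 9) / -108
  L_1(t) = t(t - 4)(t - 9) / 18
  L_2(t) = t(t - 3)(t - 9) / -20
  L_3(t) = t(t - 3)(t - 4) / 270
Then g(t) = 6·L_0(t) - 174·L_1(t) - 370·L_2(t) - 3450·L_3(t).
Expanding and collecting terms gives g(t) = -4t³ - 6t² - 6t + 6.
Evaluating at t = 10: g(10) = -4654.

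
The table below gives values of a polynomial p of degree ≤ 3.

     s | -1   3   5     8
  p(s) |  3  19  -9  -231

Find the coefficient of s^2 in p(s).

Write p(s) = as^3 + bs^2 + cs + d. Substituting each data point gives a linear system:
  -a + b - c + d = 3
  27a + 9b + 3c + d = 19
  125a + 25b + 5c + d = -9
  512a + 64b + 8c + d = -231
Solving the system yields a = -1, b = 4, c = 3, d = 1.
So p(s) = -s^3 + 4s^2 + 3s + 1.
The coefficient of s^2 is 4.

4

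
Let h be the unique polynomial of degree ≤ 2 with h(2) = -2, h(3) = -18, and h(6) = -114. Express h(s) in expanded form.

h(s) = -4s^2 + 4s + 6

Write h(s) = as^2 + bs + c. Substituting each data point gives a linear system:
  4a + 2b + c = -2
  9a + 3b + c = -18
  36a + 6b + c = -114
Solving the system yields a = -4, b = 4, c = 6.
So h(s) = -4s^2 + 4s + 6.
Check: h(2) = -2. ✓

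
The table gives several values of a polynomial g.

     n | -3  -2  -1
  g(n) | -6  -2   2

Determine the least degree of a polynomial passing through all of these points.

1

Forward differences of the values at n = -3, -2, -1:
  g  : -6  -2  2
  Δ  : 4  4
  Δ^2: 0
The first differences are constant (4) and nonzero, while all higher differences vanish, so the minimal degree is 1.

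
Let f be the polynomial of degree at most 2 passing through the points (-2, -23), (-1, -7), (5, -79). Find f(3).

-23

Write f(s) = as^2 + bs + c. Substituting each data point gives a linear system:
  4a - 2b + c = -23
  a - b + c = -7
  25a + 5b + c = -79
Solving the system yields a = -4, b = 4, c = 1.
So f(s) = -4s^2 + 4s + 1.
Then f(3) = -23.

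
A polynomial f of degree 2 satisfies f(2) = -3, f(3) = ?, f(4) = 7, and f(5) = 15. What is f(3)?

1

On equispaced nodes a degree-2 polynomial has vanishing third forward difference, so
  - f(2) + 3·f(3) - 3·f(4) + f(5) = 0.
Substituting the known values and solving for f(3):
  3·f(3) = 3
  f(3) = 1.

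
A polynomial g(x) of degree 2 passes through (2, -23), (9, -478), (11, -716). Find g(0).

-1

Write g(x) = ax^2 + bx + c. Substituting each data point gives a linear system:
  4a + 2b + c = -23
  81a + 9b + c = -478
  121a + 11b + c = -716
Solving the system yields a = -6, b = 1, c = -1.
So g(x) = -6x² + x - 1.
Then g(0) = -1.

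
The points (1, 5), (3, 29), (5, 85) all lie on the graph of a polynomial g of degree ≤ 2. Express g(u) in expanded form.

g(u) = 4u^2 - 4u + 5

Using the Lagrange interpolation formula with nodes 1, 3, 5:
  L_0(u) = (u - 3)(u - 5) / 8
  L_1(u) = (u - 1)(u - 5) / -4
  L_2(u) = (u - 1)(u - 3) / 8
Then g(u) = 5·L_0(u) + 29·L_1(u) + 85·L_2(u).
Expanding and collecting terms gives g(u) = 4u^2 - 4u + 5.
Check: g(3) = 29. ✓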